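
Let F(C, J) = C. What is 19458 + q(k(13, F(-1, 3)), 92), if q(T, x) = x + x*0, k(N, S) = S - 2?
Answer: 19550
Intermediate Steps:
k(N, S) = -2 + S
q(T, x) = x (q(T, x) = x + 0 = x)
19458 + q(k(13, F(-1, 3)), 92) = 19458 + 92 = 19550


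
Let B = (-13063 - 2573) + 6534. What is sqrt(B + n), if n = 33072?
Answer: sqrt(23970) ≈ 154.82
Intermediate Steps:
B = -9102 (B = -15636 + 6534 = -9102)
sqrt(B + n) = sqrt(-9102 + 33072) = sqrt(23970)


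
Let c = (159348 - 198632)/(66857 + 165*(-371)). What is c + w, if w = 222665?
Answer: 89731189/403 ≈ 2.2266e+5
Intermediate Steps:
c = -2806/403 (c = -39284/(66857 - 61215) = -39284/5642 = -39284*1/5642 = -2806/403 ≈ -6.9628)
c + w = -2806/403 + 222665 = 89731189/403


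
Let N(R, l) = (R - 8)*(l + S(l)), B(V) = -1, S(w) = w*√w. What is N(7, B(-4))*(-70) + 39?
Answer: -31 - 70*I ≈ -31.0 - 70.0*I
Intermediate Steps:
S(w) = w^(3/2)
N(R, l) = (-8 + R)*(l + l^(3/2)) (N(R, l) = (R - 8)*(l + l^(3/2)) = (-8 + R)*(l + l^(3/2)))
N(7, B(-4))*(-70) + 39 = (-8*(-1) - (-8)*I + 7*(-1) + 7*(-1)^(3/2))*(-70) + 39 = (8 - (-8)*I - 7 + 7*(-I))*(-70) + 39 = (8 + 8*I - 7 - 7*I)*(-70) + 39 = (1 + I)*(-70) + 39 = (-70 - 70*I) + 39 = -31 - 70*I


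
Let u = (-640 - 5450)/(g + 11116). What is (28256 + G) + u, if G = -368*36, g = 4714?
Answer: 23757055/1583 ≈ 15008.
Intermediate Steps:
u = -609/1583 (u = (-640 - 5450)/(4714 + 11116) = -6090/15830 = -6090*1/15830 = -609/1583 ≈ -0.38471)
G = -13248
(28256 + G) + u = (28256 - 13248) - 609/1583 = 15008 - 609/1583 = 23757055/1583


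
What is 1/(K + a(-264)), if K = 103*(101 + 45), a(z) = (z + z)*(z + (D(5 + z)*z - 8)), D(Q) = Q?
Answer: -1/35943874 ≈ -2.7821e-8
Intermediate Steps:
a(z) = 2*z*(-8 + z + z*(5 + z)) (a(z) = (z + z)*(z + ((5 + z)*z - 8)) = (2*z)*(z + (z*(5 + z) - 8)) = (2*z)*(z + (-8 + z*(5 + z))) = (2*z)*(-8 + z + z*(5 + z)) = 2*z*(-8 + z + z*(5 + z)))
K = 15038 (K = 103*146 = 15038)
1/(K + a(-264)) = 1/(15038 + 2*(-264)*(-8 - 264 - 264*(5 - 264))) = 1/(15038 + 2*(-264)*(-8 - 264 - 264*(-259))) = 1/(15038 + 2*(-264)*(-8 - 264 + 68376)) = 1/(15038 + 2*(-264)*68104) = 1/(15038 - 35958912) = 1/(-35943874) = -1/35943874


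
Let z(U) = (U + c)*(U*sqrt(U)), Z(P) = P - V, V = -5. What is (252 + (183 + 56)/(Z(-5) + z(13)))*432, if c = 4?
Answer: 108864 + 103248*sqrt(13)/2873 ≈ 1.0899e+5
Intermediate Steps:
Z(P) = 5 + P (Z(P) = P - 1*(-5) = P + 5 = 5 + P)
z(U) = U**(3/2)*(4 + U) (z(U) = (U + 4)*(U*sqrt(U)) = (4 + U)*U**(3/2) = U**(3/2)*(4 + U))
(252 + (183 + 56)/(Z(-5) + z(13)))*432 = (252 + (183 + 56)/((5 - 5) + 13**(3/2)*(4 + 13)))*432 = (252 + 239/(0 + (13*sqrt(13))*17))*432 = (252 + 239/(0 + 221*sqrt(13)))*432 = (252 + 239/((221*sqrt(13))))*432 = (252 + 239*(sqrt(13)/2873))*432 = (252 + 239*sqrt(13)/2873)*432 = 108864 + 103248*sqrt(13)/2873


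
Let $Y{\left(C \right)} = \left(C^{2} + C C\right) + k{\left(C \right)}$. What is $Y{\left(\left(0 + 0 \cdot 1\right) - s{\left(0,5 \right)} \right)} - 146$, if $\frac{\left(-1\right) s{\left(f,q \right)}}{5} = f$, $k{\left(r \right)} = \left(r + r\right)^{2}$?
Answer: $-146$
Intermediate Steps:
$k{\left(r \right)} = 4 r^{2}$ ($k{\left(r \right)} = \left(2 r\right)^{2} = 4 r^{2}$)
$s{\left(f,q \right)} = - 5 f$
$Y{\left(C \right)} = 6 C^{2}$ ($Y{\left(C \right)} = \left(C^{2} + C C\right) + 4 C^{2} = \left(C^{2} + C^{2}\right) + 4 C^{2} = 2 C^{2} + 4 C^{2} = 6 C^{2}$)
$Y{\left(\left(0 + 0 \cdot 1\right) - s{\left(0,5 \right)} \right)} - 146 = 6 \left(\left(0 + 0 \cdot 1\right) - \left(-5\right) 0\right)^{2} - 146 = 6 \left(\left(0 + 0\right) - 0\right)^{2} - 146 = 6 \left(0 + 0\right)^{2} - 146 = 6 \cdot 0^{2} - 146 = 6 \cdot 0 - 146 = 0 - 146 = -146$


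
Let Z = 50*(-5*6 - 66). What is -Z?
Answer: 4800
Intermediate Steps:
Z = -4800 (Z = 50*(-30 - 66) = 50*(-96) = -4800)
-Z = -1*(-4800) = 4800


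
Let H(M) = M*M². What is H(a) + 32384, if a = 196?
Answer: 7561920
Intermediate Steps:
H(M) = M³
H(a) + 32384 = 196³ + 32384 = 7529536 + 32384 = 7561920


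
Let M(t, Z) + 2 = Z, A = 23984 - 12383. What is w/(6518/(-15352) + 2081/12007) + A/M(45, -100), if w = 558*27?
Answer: -15766963854009/262446646 ≈ -60077.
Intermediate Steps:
A = 11601
w = 15066
M(t, Z) = -2 + Z
w/(6518/(-15352) + 2081/12007) + A/M(45, -100) = 15066/(6518/(-15352) + 2081/12007) + 11601/(-2 - 100) = 15066/(6518*(-1/15352) + 2081*(1/12007)) + 11601/(-102) = 15066/(-3259/7676 + 2081/12007) + 11601*(-1/102) = 15066/(-23157057/92165732) - 3867/34 = 15066*(-92165732/23157057) - 3867/34 = -462856306104/7719019 - 3867/34 = -15766963854009/262446646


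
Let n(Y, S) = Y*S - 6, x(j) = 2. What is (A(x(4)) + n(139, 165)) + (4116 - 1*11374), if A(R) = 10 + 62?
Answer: 15743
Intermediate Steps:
n(Y, S) = -6 + S*Y (n(Y, S) = S*Y - 6 = -6 + S*Y)
A(R) = 72
(A(x(4)) + n(139, 165)) + (4116 - 1*11374) = (72 + (-6 + 165*139)) + (4116 - 1*11374) = (72 + (-6 + 22935)) + (4116 - 11374) = (72 + 22929) - 7258 = 23001 - 7258 = 15743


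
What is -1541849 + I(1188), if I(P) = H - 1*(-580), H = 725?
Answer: -1540544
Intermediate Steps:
I(P) = 1305 (I(P) = 725 - 1*(-580) = 725 + 580 = 1305)
-1541849 + I(1188) = -1541849 + 1305 = -1540544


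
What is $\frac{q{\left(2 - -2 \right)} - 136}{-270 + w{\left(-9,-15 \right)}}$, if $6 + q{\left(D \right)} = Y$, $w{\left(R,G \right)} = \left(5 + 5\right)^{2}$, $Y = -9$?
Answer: $\frac{151}{170} \approx 0.88824$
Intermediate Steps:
$w{\left(R,G \right)} = 100$ ($w{\left(R,G \right)} = 10^{2} = 100$)
$q{\left(D \right)} = -15$ ($q{\left(D \right)} = -6 - 9 = -15$)
$\frac{q{\left(2 - -2 \right)} - 136}{-270 + w{\left(-9,-15 \right)}} = \frac{-15 - 136}{-270 + 100} = - \frac{151}{-170} = \left(-151\right) \left(- \frac{1}{170}\right) = \frac{151}{170}$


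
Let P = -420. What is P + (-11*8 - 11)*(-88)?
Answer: 8292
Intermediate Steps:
P + (-11*8 - 11)*(-88) = -420 + (-11*8 - 11)*(-88) = -420 + (-88 - 11)*(-88) = -420 - 99*(-88) = -420 + 8712 = 8292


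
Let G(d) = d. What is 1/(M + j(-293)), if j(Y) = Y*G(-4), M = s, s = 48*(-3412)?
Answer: -1/162604 ≈ -6.1499e-6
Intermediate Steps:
s = -163776
M = -163776
j(Y) = -4*Y (j(Y) = Y*(-4) = -4*Y)
1/(M + j(-293)) = 1/(-163776 - 4*(-293)) = 1/(-163776 + 1172) = 1/(-162604) = -1/162604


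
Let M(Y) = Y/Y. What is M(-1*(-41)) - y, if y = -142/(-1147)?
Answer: 1005/1147 ≈ 0.87620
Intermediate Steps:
y = 142/1147 (y = -142*(-1/1147) = 142/1147 ≈ 0.12380)
M(Y) = 1
M(-1*(-41)) - y = 1 - 1*142/1147 = 1 - 142/1147 = 1005/1147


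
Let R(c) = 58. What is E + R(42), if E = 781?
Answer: 839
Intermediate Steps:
E + R(42) = 781 + 58 = 839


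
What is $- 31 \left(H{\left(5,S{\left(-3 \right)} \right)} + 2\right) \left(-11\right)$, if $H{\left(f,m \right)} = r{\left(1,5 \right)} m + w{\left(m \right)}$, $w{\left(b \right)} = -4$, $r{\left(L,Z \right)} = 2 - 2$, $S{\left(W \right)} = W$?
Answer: $-682$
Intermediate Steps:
$r{\left(L,Z \right)} = 0$
$H{\left(f,m \right)} = -4$ ($H{\left(f,m \right)} = 0 m - 4 = 0 - 4 = -4$)
$- 31 \left(H{\left(5,S{\left(-3 \right)} \right)} + 2\right) \left(-11\right) = - 31 \left(-4 + 2\right) \left(-11\right) = \left(-31\right) \left(-2\right) \left(-11\right) = 62 \left(-11\right) = -682$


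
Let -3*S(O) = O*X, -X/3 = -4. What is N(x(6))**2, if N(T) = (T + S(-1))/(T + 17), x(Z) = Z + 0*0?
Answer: 100/529 ≈ 0.18904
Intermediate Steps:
X = 12 (X = -3*(-4) = 12)
S(O) = -4*O (S(O) = -O*12/3 = -4*O)
x(Z) = Z (x(Z) = Z + 0 = Z)
N(T) = (4 + T)/(17 + T) (N(T) = (T - 4*(-1))/(T + 17) = (T + 4)/(17 + T) = (4 + T)/(17 + T))
N(x(6))**2 = ((4 + 6)/(17 + 6))**2 = (10/23)**2 = 100/529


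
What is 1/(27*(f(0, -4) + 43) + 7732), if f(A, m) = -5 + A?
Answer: 1/8758 ≈ 0.00011418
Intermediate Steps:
1/(27*(f(0, -4) + 43) + 7732) = 1/(27*((-5 + 0) + 43) + 7732) = 1/(27*(-5 + 43) + 7732) = 1/(27*38 + 7732) = 1/(1026 + 7732) = 1/8758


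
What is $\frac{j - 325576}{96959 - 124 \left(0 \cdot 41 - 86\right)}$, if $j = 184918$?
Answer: $- \frac{140658}{107623} \approx -1.307$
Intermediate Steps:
$\frac{j - 325576}{96959 - 124 \left(0 \cdot 41 - 86\right)} = \frac{184918 - 325576}{96959 - 124 \left(0 \cdot 41 - 86\right)} = - \frac{140658}{96959 - 124 \left(0 - 86\right)} = - \frac{140658}{96959 - -10664} = - \frac{140658}{96959 + 10664} = - \frac{140658}{107623}$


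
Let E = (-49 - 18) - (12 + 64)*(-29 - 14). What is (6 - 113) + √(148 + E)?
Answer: -107 + √3349 ≈ -49.129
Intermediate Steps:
E = 3201 (E = -67 - 76*(-43) = -67 - 1*(-3268) = -67 + 3268 = 3201)
(6 - 113) + √(148 + E) = (6 - 113) + √(148 + 3201) = -107 + √3349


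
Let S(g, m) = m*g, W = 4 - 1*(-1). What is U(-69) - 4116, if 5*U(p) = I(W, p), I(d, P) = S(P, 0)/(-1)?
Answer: -4116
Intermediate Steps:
W = 5 (W = 4 + 1 = 5)
S(g, m) = g*m
I(d, P) = 0 (I(d, P) = (P*0)/(-1) = 0*(-1) = 0)
U(p) = 0 (U(p) = (1/5)*0 = 0)
U(-69) - 4116 = 0 - 4116 = -4116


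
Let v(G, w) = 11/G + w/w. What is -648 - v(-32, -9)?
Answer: -20757/32 ≈ -648.66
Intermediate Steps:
v(G, w) = 1 + 11/G (v(G, w) = 11/G + 1 = 1 + 11/G)
-648 - v(-32, -9) = -648 - (11 - 32)/(-32) = -648 - (-1)*(-21)/32 = -648 - 1*21/32 = -648 - 21/32 = -20757/32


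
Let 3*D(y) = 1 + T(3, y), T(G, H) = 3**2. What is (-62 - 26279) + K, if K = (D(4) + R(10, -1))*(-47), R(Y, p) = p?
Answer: -79352/3 ≈ -26451.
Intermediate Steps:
T(G, H) = 9
D(y) = 10/3 (D(y) = (1 + 9)/3 = (1/3)*10 = 10/3)
K = -329/3 (K = (10/3 - 1)*(-47) = (7/3)*(-47) = -329/3 ≈ -109.67)
(-62 - 26279) + K = (-62 - 26279) - 329/3 = -26341 - 329/3 = -79352/3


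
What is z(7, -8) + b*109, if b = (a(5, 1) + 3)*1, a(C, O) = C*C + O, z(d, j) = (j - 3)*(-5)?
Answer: 3216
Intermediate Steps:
z(d, j) = 15 - 5*j (z(d, j) = (-3 + j)*(-5) = 15 - 5*j)
a(C, O) = O + C² (a(C, O) = C² + O = O + C²)
b = 29 (b = ((1 + 5²) + 3)*1 = ((1 + 25) + 3)*1 = (26 + 3)*1 = 29*1 = 29)
z(7, -8) + b*109 = (15 - 5*(-8)) + 29*109 = (15 + 40) + 3161 = 55 + 3161 = 3216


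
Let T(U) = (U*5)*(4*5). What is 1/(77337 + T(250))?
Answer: 1/102337 ≈ 9.7716e-6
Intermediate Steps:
T(U) = 100*U (T(U) = (5*U)*20 = 100*U)
1/(77337 + T(250)) = 1/(77337 + 100*250) = 1/(77337 + 25000) = 1/102337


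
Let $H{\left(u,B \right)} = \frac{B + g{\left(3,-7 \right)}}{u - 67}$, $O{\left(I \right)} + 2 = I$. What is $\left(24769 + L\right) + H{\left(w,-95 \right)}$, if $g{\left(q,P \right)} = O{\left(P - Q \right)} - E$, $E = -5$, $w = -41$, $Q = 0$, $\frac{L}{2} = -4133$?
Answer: $\frac{198047}{12} \approx 16504.0$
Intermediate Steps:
$L = -8266$ ($L = 2 \left(-4133\right) = -8266$)
$O{\left(I \right)} = -2 + I$
$g{\left(q,P \right)} = 3 + P$ ($g{\left(q,P \right)} = \left(-2 + \left(P - 0\right)\right) - -5 = \left(-2 + \left(P + 0\right)\right) + 5 = \left(-2 + P\right) + 5 = 3 + P$)
$H{\left(u,B \right)} = \frac{-4 + B}{-67 + u}$ ($H{\left(u,B \right)} = \frac{B + \left(3 - 7\right)}{u - 67} = \frac{B - 4}{-67 + u} = \frac{-4 + B}{-67 + u}$)
$\left(24769 + L\right) + H{\left(w,-95 \right)} = \left(24769 - 8266\right) + \frac{-4 - 95}{-67 - 41} = 16503 + \frac{1}{-108} \left(-99\right) = 16503 - - \frac{11}{12} = 16503 + \frac{11}{12} = \frac{198047}{12}$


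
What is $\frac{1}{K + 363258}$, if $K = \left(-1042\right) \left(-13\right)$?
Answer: $\frac{1}{376804} \approx 2.6539 \cdot 10^{-6}$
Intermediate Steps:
$K = 13546$
$\frac{1}{K + 363258} = \frac{1}{13546 + 363258} = \frac{1}{376804}$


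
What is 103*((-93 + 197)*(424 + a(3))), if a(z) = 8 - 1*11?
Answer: 4509752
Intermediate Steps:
a(z) = -3 (a(z) = 8 - 11 = -3)
103*((-93 + 197)*(424 + a(3))) = 103*((-93 + 197)*(424 - 3)) = 103*(104*421) = 103*43784 = 4509752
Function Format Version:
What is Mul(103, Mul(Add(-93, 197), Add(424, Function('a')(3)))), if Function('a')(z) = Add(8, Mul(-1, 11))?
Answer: 4509752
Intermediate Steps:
Function('a')(z) = -3 (Function('a')(z) = Add(8, -11) = -3)
Mul(103, Mul(Add(-93, 197), Add(424, Function('a')(3)))) = Mul(103, Mul(Add(-93, 197), Add(424, -3))) = Mul(103, Mul(104, 421)) = Mul(103, 43784) = 4509752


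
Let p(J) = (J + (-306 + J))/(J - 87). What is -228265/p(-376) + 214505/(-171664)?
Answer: -9071413878385/90810256 ≈ -99894.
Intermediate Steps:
p(J) = (-306 + 2*J)/(-87 + J)
-228265/p(-376) + 214505/(-171664) = -228265*(-87 - 376)/(2*(-153 - 376)) + 214505/(-171664) = -228265/(2*(-529)/(-463)) + 214505*(-1/171664) = -228265/(2*(-1/463)*(-529)) - 214505/171664 = -228265/1058/463 - 214505/171664 = -228265*463/1058 - 214505/171664 = -105686695/1058 - 214505/171664 = -9071413878385/90810256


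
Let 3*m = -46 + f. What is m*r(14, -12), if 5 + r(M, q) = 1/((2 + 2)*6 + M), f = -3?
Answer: 3087/38 ≈ 81.237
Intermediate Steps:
m = -49/3 (m = (-46 - 3)/3 = (1/3)*(-49) = -49/3 ≈ -16.333)
r(M, q) = -5 + 1/(24 + M) (r(M, q) = -5 + 1/((2 + 2)*6 + M) = -5 + 1/(4*6 + M) = -5 + 1/(24 + M))
m*r(14, -12) = -49*(-119 - 5*14)/(3*(24 + 14)) = -49*(-119 - 70)/(3*38) = -49*(-189)/114 = -49/3*(-189/38) = 3087/38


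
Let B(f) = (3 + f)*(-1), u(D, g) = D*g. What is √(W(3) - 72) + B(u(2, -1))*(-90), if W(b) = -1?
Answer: 90 + I*√73 ≈ 90.0 + 8.544*I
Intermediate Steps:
B(f) = -3 - f
√(W(3) - 72) + B(u(2, -1))*(-90) = √(-1 - 72) + (-3 - 2*(-1))*(-90) = √(-73) + (-3 - 1*(-2))*(-90) = I*√73 + (-3 + 2)*(-90) = I*√73 - 1*(-90) = I*√73 + 90 = 90 + I*√73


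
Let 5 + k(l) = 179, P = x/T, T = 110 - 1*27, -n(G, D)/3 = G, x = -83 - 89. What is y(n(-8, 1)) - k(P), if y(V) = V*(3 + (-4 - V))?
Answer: -774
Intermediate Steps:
x = -172
n(G, D) = -3*G
T = 83 (T = 110 - 27 = 83)
y(V) = V*(-1 - V)
P = -172/83 ≈ -2.0723
k(l) = 174 (k(l) = -5 + 179 = 174)
y(n(-8, 1)) - k(P) = -(-3*(-8))*(1 - 3*(-8)) - 1*174 = -1*24*(1 + 24) - 174 = -1*24*25 - 174 = -600 - 174 = -774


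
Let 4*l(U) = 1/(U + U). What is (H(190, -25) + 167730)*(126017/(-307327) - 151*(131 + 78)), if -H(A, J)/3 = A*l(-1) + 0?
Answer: -3255028384283025/614654 ≈ -5.2957e+9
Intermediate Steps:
l(U) = 1/(8*U) (l(U) = 1/(4*(U + U)) = 1/(4*((2*U))) = (1/(2*U))/4 = 1/(8*U))
H(A, J) = 3*A/8 (H(A, J) = -3*(A*((1/8)/(-1)) + 0) = -3*(A*((1/8)*(-1)) + 0) = -3*(A*(-1/8) + 0) = -3*(-A/8 + 0) = -(-3)*A/8 = 3*A/8)
(H(190, -25) + 167730)*(126017/(-307327) - 151*(131 + 78)) = ((3/8)*190 + 167730)*(126017/(-307327) - 151*(131 + 78)) = (285/4 + 167730)*(126017*(-1/307327) - 151*209) = 671205*(-126017/307327 - 31559)/4 = (671205/4)*(-9699058810/307327) = -3255028384283025/614654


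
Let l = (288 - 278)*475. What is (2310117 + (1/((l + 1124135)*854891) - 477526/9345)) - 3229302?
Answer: -26318205317120693776/28630517587205 ≈ -9.1924e+5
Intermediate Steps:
l = 4750 (l = 10*475 = 4750)
(2310117 + (1/((l + 1124135)*854891) - 477526/9345)) - 3229302 = (2310117 + (1/((4750 + 1124135)*854891) - 477526/9345)) - 3229302 = (2310117 + ((1/854891)/1128885 - 477526*1/9345)) - 3229302 = (2310117 + ((1/1128885)*(1/854891) - 68218/1335)) - 3229302 = (2310117 + (1/965073626535 - 68218/1335)) - 3229302 = (2310117 - 1463008725665851/28630517587205) - 3229302 = 66138382388275587134/28630517587205 - 3229302 = -26318205317120693776/28630517587205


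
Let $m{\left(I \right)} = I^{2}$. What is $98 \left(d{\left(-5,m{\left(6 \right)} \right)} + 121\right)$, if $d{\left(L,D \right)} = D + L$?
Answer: $14896$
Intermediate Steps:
$98 \left(d{\left(-5,m{\left(6 \right)} \right)} + 121\right) = 98 \left(\left(6^{2} - 5\right) + 121\right) = 98 \left(\left(36 - 5\right) + 121\right) = 98 \left(31 + 121\right) = 98 \cdot 152 = 14896$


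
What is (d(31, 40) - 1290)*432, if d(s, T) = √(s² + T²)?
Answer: -557280 + 432*√2561 ≈ -5.3542e+5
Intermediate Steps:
d(s, T) = √(T² + s²)
(d(31, 40) - 1290)*432 = (√(40² + 31²) - 1290)*432 = (√(1600 + 961) - 1290)*432 = (√2561 - 1290)*432 = (-1290 + √2561)*432 = -557280 + 432*√2561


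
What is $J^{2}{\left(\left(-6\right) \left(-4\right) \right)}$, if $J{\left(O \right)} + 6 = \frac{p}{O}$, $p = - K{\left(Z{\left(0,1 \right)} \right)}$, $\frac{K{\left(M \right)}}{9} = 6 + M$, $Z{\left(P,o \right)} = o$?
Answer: $\frac{4761}{64} \approx 74.391$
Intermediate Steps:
$K{\left(M \right)} = 54 + 9 M$ ($K{\left(M \right)} = 9 \left(6 + M\right) = 54 + 9 M$)
$p = -63$ ($p = - (54 + 9 \cdot 1) = - (54 + 9) = \left(-1\right) 63 = -63$)
$J{\left(O \right)} = -6 - \frac{63}{O}$
$J^{2}{\left(\left(-6\right) \left(-4\right) \right)} = \left(-6 - \frac{63}{\left(-6\right) \left(-4\right)}\right)^{2} = \left(-6 - \frac{63}{24}\right)^{2} = \left(-6 - \frac{21}{8}\right)^{2} = \left(- \frac{69}{8}\right)^{2} = \frac{4761}{64}$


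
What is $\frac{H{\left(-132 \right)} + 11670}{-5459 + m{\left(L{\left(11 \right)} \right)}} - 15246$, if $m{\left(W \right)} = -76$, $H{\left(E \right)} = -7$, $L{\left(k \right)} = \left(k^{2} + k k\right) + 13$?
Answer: $- \frac{84398273}{5535} \approx -15248.0$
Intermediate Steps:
$L{\left(k \right)} = 13 + 2 k^{2}$ ($L{\left(k \right)} = \left(k^{2} + k^{2}\right) + 13 = 2 k^{2} + 13 = 13 + 2 k^{2}$)
$\frac{H{\left(-132 \right)} + 11670}{-5459 + m{\left(L{\left(11 \right)} \right)}} - 15246 = \frac{-7 + 11670}{-5459 - 76} - 15246 = \frac{11663}{-5535} - 15246 = 11663 \left(- \frac{1}{5535}\right) - 15246 = - \frac{11663}{5535} - 15246 = - \frac{84398273}{5535}$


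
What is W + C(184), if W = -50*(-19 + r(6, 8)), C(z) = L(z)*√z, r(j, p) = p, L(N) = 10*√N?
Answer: 2390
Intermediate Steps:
C(z) = 10*z (C(z) = (10*√z)*√z = 10*z)
W = 550 (W = -50*(-19 + 8) = -50*(-11) = 550)
W + C(184) = 550 + 10*184 = 550 + 1840 = 2390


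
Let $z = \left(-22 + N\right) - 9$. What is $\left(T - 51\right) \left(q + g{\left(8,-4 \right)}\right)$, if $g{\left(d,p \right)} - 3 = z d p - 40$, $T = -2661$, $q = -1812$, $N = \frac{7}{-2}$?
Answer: $2020440$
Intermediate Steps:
$N = - \frac{7}{2}$ ($N = 7 \left(- \frac{1}{2}\right) = - \frac{7}{2} \approx -3.5$)
$z = - \frac{69}{2}$ ($z = \left(-22 - \frac{7}{2}\right) - 9 = - \frac{51}{2} - 9 = - \frac{69}{2} \approx -34.5$)
$g{\left(d,p \right)} = -37 - \frac{69 d p}{2}$ ($g{\left(d,p \right)} = 3 + \left(- \frac{69 d}{2} p - 40\right) = 3 - \left(40 + \frac{69 d p}{2}\right) = -37 - \frac{69 d p}{2}$)
$\left(T - 51\right) \left(q + g{\left(8,-4 \right)}\right) = \left(-2661 - 51\right) \left(-1812 - \left(37 + 276 \left(-4\right)\right)\right) = - 2712 \left(-1812 + \left(-37 + 1104\right)\right) = - 2712 \left(-1812 + 1067\right) = \left(-2712\right) \left(-745\right) = 2020440$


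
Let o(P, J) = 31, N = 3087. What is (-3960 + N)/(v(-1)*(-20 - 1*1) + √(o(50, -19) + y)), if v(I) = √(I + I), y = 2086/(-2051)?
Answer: -255789/(√2574005 - 6153*I*√2) ≈ -5.2416 - 28.429*I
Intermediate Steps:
y = -298/293 (y = 2086*(-1/2051) = -298/293 ≈ -1.0171)
v(I) = √2*√I (v(I) = √(2*I) = √2*√I)
(-3960 + N)/(v(-1)*(-20 - 1*1) + √(o(50, -19) + y)) = (-3960 + 3087)/((√2*√(-1))*(-20 - 1*1) + √(31 - 298/293)) = -873/((√2*I)*(-20 - 1) + √(8785/293)) = -873/((I*√2)*(-21) + √2574005/293) = -873/(-21*I*√2 + √2574005/293) = -873/(√2574005/293 - 21*I*√2)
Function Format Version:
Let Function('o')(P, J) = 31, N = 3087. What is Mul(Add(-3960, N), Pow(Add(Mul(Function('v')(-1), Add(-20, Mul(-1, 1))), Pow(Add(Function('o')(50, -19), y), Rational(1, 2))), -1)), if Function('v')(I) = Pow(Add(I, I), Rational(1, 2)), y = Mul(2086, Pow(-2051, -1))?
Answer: Mul(-255789, Pow(Add(Pow(2574005, Rational(1, 2)), Mul(-6153, I, Pow(2, Rational(1, 2)))), -1)) ≈ Add(-5.2416, Mul(-28.429, I))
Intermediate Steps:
y = Rational(-298, 293) (y = Mul(2086, Rational(-1, 2051)) = Rational(-298, 293) ≈ -1.0171)
Function('v')(I) = Mul(Pow(2, Rational(1, 2)), Pow(I, Rational(1, 2))) (Function('v')(I) = Pow(Mul(2, I), Rational(1, 2)) = Mul(Pow(2, Rational(1, 2)), Pow(I, Rational(1, 2))))
Mul(Add(-3960, N), Pow(Add(Mul(Function('v')(-1), Add(-20, Mul(-1, 1))), Pow(Add(Function('o')(50, -19), y), Rational(1, 2))), -1)) = Mul(Add(-3960, 3087), Pow(Add(Mul(Mul(Pow(2, Rational(1, 2)), Pow(-1, Rational(1, 2))), Add(-20, Mul(-1, 1))), Pow(Add(31, Rational(-298, 293)), Rational(1, 2))), -1)) = Mul(-873, Pow(Add(Mul(Mul(Pow(2, Rational(1, 2)), I), Add(-20, -1)), Pow(Rational(8785, 293), Rational(1, 2))), -1)) = Mul(-873, Pow(Add(Mul(Mul(I, Pow(2, Rational(1, 2))), -21), Mul(Rational(1, 293), Pow(2574005, Rational(1, 2)))), -1)) = Mul(-873, Pow(Add(Mul(-21, I, Pow(2, Rational(1, 2))), Mul(Rational(1, 293), Pow(2574005, Rational(1, 2)))), -1)) = Mul(-873, Pow(Add(Mul(Rational(1, 293), Pow(2574005, Rational(1, 2))), Mul(-21, I, Pow(2, Rational(1, 2)))), -1))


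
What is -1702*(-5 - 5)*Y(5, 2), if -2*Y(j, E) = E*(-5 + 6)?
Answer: -17020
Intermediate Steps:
Y(j, E) = -E/2 (Y(j, E) = -E*(-5 + 6)/2 = -E/2)
-1702*(-5 - 5)*Y(5, 2) = -1702*(-5 - 5)*(-½*2) = -(-17020)*(-1) = -1702*10 = -17020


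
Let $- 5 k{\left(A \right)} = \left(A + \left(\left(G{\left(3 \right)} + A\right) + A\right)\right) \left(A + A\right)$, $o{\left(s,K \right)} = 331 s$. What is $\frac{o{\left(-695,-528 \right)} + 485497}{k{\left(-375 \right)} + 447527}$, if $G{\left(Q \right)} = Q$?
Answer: $\frac{255452}{279227} \approx 0.91485$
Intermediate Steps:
$k{\left(A \right)} = - \frac{2 A \left(3 + 3 A\right)}{5}$ ($k{\left(A \right)} = - \frac{\left(A + \left(\left(3 + A\right) + A\right)\right) \left(A + A\right)}{5} = - \frac{\left(A + \left(3 + 2 A\right)\right) 2 A}{5} = - \frac{\left(3 + 3 A\right) 2 A}{5} = - \frac{2 A \left(3 + 3 A\right)}{5}$)
$\frac{o{\left(-695,-528 \right)} + 485497}{k{\left(-375 \right)} + 447527} = \frac{331 \left(-695\right) + 485497}{\left(- \frac{6}{5}\right) \left(-375\right) \left(1 - 375\right) + 447527} = \frac{-230045 + 485497}{\left(- \frac{6}{5}\right) \left(-375\right) \left(-374\right) + 447527} = \frac{255452}{-168300 + 447527} = \frac{255452}{279227}$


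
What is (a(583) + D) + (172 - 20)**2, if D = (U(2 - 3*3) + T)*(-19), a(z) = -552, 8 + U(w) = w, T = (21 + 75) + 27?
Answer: 20500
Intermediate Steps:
T = 123 (T = 96 + 27 = 123)
U(w) = -8 + w
D = -2052 (D = ((-8 + (2 - 3*3)) + 123)*(-19) = ((-8 + (2 - 9)) + 123)*(-19) = ((-8 - 7) + 123)*(-19) = (-15 + 123)*(-19) = 108*(-19) = -2052)
(a(583) + D) + (172 - 20)**2 = (-552 - 2052) + (172 - 20)**2 = -2604 + 152**2 = -2604 + 23104 = 20500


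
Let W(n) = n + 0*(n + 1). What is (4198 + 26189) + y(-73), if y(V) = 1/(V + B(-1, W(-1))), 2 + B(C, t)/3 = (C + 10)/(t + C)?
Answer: 5621593/185 ≈ 30387.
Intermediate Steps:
W(n) = n (W(n) = n + 0*(1 + n) = n + 0 = n)
B(C, t) = -6 + 3*(10 + C)/(C + t) (B(C, t) = -6 + 3*((C + 10)/(t + C)) = -6 + 3*((10 + C)/(C + t)) = -6 + 3*(10 + C)/(C + t))
y(V) = 1/(-39/2 + V) (y(V) = 1/(V + 3*(10 - 1*(-1) - 2*(-1))/(-1 - 1)) = 1/(V + 3*(10 + 1 + 2)/(-2)) = 1/(V + 3*(-1/2)*13) = 1/(V - 39/2) = 1/(-39/2 + V))
(4198 + 26189) + y(-73) = (4198 + 26189) + 2/(-39 + 2*(-73)) = 30387 + 2/(-39 - 146) = 30387 + 2/(-185) = 30387 + 2*(-1/185) = 30387 - 2/185 = 5621593/185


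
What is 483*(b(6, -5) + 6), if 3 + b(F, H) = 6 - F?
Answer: 1449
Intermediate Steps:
b(F, H) = 3 - F (b(F, H) = -3 + (6 - F) = 3 - F)
483*(b(6, -5) + 6) = 483*((3 - 1*6) + 6) = 483*((3 - 6) + 6) = 483*(-3 + 6) = 483*3 = 1449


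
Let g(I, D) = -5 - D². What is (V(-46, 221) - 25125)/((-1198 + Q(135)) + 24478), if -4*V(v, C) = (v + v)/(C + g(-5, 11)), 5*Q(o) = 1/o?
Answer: -322225020/298566019 ≈ -1.0792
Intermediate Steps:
Q(o) = 1/(5*o)
V(v, C) = -v/(2*(-126 + C)) (V(v, C) = -(v + v)/(4*(C + (-5 - 1*11²))) = -2*v/(4*(C + (-5 - 1*121))) = -2*v/(4*(C + (-5 - 121))) = -2*v/(4*(C - 126)) = -2*v/(4*(-126 + C)) = -v/(2*(-126 + C)))
(V(-46, 221) - 25125)/((-1198 + Q(135)) + 24478) = (-1*(-46)/(-252 + 2*221) - 25125)/((-1198 + (⅕)/135) + 24478) = (-1*(-46)/(-252 + 442) - 25125)/((-1198 + (⅕)*(1/135)) + 24478) = (-1*(-46)/190 - 25125)/((-1198 + 1/675) + 24478) = (-1*(-46)*1/190 - 25125)/(-808649/675 + 24478) = (23/95 - 25125)/(15714001/675) = -2386852/95*675/15714001 = -322225020/298566019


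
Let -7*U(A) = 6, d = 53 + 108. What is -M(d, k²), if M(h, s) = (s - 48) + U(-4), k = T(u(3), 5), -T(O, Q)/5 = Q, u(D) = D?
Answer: -4033/7 ≈ -576.14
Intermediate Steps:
d = 161
T(O, Q) = -5*Q
k = -25 (k = -5*5 = -25)
U(A) = -6/7 (U(A) = -⅐*6 = -6/7)
M(h, s) = -342/7 + s (M(h, s) = (s - 48) - 6/7 = (-48 + s) - 6/7 = -342/7 + s)
-M(d, k²) = -(-342/7 + (-25)²) = -(-342/7 + 625) = -1*4033/7 = -4033/7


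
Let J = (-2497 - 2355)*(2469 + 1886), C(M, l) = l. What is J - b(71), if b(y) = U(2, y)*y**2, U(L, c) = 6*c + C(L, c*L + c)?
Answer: -24351659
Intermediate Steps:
J = -21130460 (J = -4852*4355 = -21130460)
U(L, c) = 7*c + L*c (U(L, c) = 6*c + (c*L + c) = 6*c + (L*c + c) = 6*c + (c + L*c) = 7*c + L*c)
b(y) = 9*y**3 (b(y) = (y*(7 + 2))*y**2 = (y*9)*y**2 = (9*y)*y**2 = 9*y**3)
J - b(71) = -21130460 - 9*71**3 = -21130460 - 9*357911 = -21130460 - 1*3221199 = -21130460 - 3221199 = -24351659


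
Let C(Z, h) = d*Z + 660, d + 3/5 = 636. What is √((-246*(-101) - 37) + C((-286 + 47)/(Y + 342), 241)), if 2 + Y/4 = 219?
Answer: √306656294/110 ≈ 159.20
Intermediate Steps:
d = 3177/5 (d = -⅗ + 636 = 3177/5 ≈ 635.40)
Y = 868 (Y = -8 + 4*219 = -8 + 876 = 868)
C(Z, h) = 660 + 3177*Z/5 (C(Z, h) = 3177*Z/5 + 660 = 660 + 3177*Z/5)
√((-246*(-101) - 37) + C((-286 + 47)/(Y + 342), 241)) = √((-246*(-101) - 37) + (660 + 3177*((-286 + 47)/(868 + 342))/5)) = √((24846 - 37) + (660 + 3177*(-239/1210)/5)) = √(24809 + (660 + 3177*(-239*1/1210)/5)) = √(24809 + (660 + (3177/5)*(-239/1210))) = √(24809 + (660 - 759303/6050)) = √(24809 + 3233697/6050) = √(153328147/6050) = √306656294/110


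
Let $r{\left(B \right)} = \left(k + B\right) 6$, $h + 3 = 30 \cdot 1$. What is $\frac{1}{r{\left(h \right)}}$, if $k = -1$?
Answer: $\frac{1}{156} \approx 0.0064103$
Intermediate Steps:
$h = 27$ ($h = -3 + 30 \cdot 1 = -3 + 30 = 27$)
$r{\left(B \right)} = -6 + 6 B$ ($r{\left(B \right)} = \left(-1 + B\right) 6 = -6 + 6 B$)
$\frac{1}{r{\left(h \right)}} = \frac{1}{-6 + 6 \cdot 27} = \frac{1}{-6 + 162} = \frac{1}{156}$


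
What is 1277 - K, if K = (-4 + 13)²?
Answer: 1196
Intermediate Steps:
K = 81 (K = 9² = 81)
1277 - K = 1277 - 1*81 = 1277 - 81 = 1196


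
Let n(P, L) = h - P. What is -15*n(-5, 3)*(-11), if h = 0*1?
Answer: 825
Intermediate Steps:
h = 0
n(P, L) = -P (n(P, L) = 0 - P = -P)
-15*n(-5, 3)*(-11) = -(-15)*(-5)*(-11) = -15*5*(-11) = -75*(-11) = 825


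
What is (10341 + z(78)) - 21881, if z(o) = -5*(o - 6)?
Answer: -11900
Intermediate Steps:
z(o) = 30 - 5*o (z(o) = -5*(-6 + o) = 30 - 5*o)
(10341 + z(78)) - 21881 = (10341 + (30 - 5*78)) - 21881 = (10341 + (30 - 390)) - 21881 = (10341 - 360) - 21881 = 9981 - 21881 = -11900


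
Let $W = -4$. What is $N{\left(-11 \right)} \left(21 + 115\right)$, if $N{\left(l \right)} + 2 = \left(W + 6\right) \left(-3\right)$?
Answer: $-1088$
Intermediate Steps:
$N{\left(l \right)} = -8$ ($N{\left(l \right)} = -2 + \left(-4 + 6\right) \left(-3\right) = -2 + 2 \left(-3\right) = -2 - 6 = -8$)
$N{\left(-11 \right)} \left(21 + 115\right) = - 8 \left(21 + 115\right) = \left(-8\right) 136 = -1088$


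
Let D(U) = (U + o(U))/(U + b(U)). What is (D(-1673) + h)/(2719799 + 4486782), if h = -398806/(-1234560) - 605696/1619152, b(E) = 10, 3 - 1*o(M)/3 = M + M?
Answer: -528400606294447/748637134439200524480 ≈ -7.0582e-7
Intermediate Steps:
o(M) = 9 - 6*M (o(M) = 9 - 3*(M + M) = 9 - 6*M)
D(U) = (9 - 5*U)/(10 + U) (D(U) = (U + (9 - 6*U))/(U + 10) = (9 - 5*U)/(10 + U))
h = -3188766289/62466884160 (h = -398806*(-1/1234560) - 605696*1/1619152 = 199403/617280 - 37856/101197 = -3188766289/62466884160 ≈ -0.051047)
(D(-1673) + h)/(2719799 + 4486782) = ((9 - 5*(-1673))/(10 - 1673) - 3188766289/62466884160)/(2719799 + 4486782) = ((9 + 8365)/(-1663) - 3188766289/62466884160)/7206581 = (-1/1663*8374 - 3188766289/62466884160)*(1/7206581) = (-8374/1663 - 3188766289/62466884160)*(1/7206581) = -528400606294447/103882428358080*1/7206581 = -528400606294447/748637134439200524480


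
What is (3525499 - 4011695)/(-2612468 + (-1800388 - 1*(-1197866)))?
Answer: 243098/1607495 ≈ 0.15123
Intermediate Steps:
(3525499 - 4011695)/(-2612468 + (-1800388 - 1*(-1197866))) = -486196/(-2612468 + (-1800388 + 1197866)) = -486196/(-2612468 - 602522) = -486196/(-3214990) = -486196*(-1/3214990) = 243098/1607495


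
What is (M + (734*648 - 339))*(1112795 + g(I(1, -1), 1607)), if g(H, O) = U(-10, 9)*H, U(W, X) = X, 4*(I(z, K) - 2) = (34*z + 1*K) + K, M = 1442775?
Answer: 2134589106180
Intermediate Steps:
I(z, K) = 2 + K/2 + 17*z/2 (I(z, K) = 2 + ((34*z + 1*K) + K)/4 = 2 + ((34*z + K) + K)/4 = 2 + ((K + 34*z) + K)/4 = 2 + (2*K + 34*z)/4 = 2 + (K/2 + 17*z/2) = 2 + K/2 + 17*z/2)
g(H, O) = 9*H
(M + (734*648 - 339))*(1112795 + g(I(1, -1), 1607)) = (1442775 + (734*648 - 339))*(1112795 + 9*(2 + (½)*(-1) + (17/2)*1)) = (1442775 + (475632 - 339))*(1112795 + 9*(2 - ½ + 17/2)) = (1442775 + 475293)*(1112795 + 9*10) = 1918068*(1112795 + 90) = 1918068*1112885 = 2134589106180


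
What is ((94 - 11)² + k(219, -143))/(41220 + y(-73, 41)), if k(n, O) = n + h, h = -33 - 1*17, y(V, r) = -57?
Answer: 7058/41163 ≈ 0.17146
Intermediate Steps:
h = -50 (h = -33 - 17 = -50)
k(n, O) = -50 + n (k(n, O) = n - 50 = -50 + n)
((94 - 11)² + k(219, -143))/(41220 + y(-73, 41)) = ((94 - 11)² + (-50 + 219))/(41220 - 57) = (83² + 169)/41163 = (6889 + 169)*(1/41163) = 7058*(1/41163) = 7058/41163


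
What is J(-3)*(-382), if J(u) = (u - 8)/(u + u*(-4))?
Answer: 4202/9 ≈ 466.89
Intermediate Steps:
J(u) = -(-8 + u)/(3*u) (J(u) = (-8 + u)/(u - 4*u) = (-8 + u)/((-3*u)) = (-8 + u)*(-1/(3*u)) = -(-8 + u)/(3*u))
J(-3)*(-382) = ((⅓)*(8 - 1*(-3))/(-3))*(-382) = ((⅓)*(-⅓)*(8 + 3))*(-382) = ((⅓)*(-⅓)*11)*(-382) = -11/9*(-382) = 4202/9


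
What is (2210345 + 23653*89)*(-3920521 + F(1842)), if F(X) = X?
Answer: -16910910314698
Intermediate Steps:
(2210345 + 23653*89)*(-3920521 + F(1842)) = (2210345 + 23653*89)*(-3920521 + 1842) = (2210345 + 2105117)*(-3918679) = 4315462*(-3918679) = -16910910314698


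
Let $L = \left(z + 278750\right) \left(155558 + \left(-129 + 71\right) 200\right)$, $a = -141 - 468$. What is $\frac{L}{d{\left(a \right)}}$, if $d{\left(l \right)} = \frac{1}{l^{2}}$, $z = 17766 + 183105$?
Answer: $25607582461267758$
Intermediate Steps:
$a = -609$ ($a = -141 - 468 = -609$)
$z = 200871$
$d{\left(l \right)} = \frac{1}{l^{2}}$
$L = 69045279918$ ($L = \left(200871 + 278750\right) \left(155558 + \left(-129 + 71\right) 200\right) = 479621 \left(155558 - 11600\right) = 479621 \cdot 143958 = 69045279918$)
$\frac{L}{d{\left(a \right)}} = \frac{69045279918}{\frac{1}{370881}} = 69045279918 \frac{1}{\frac{1}{370881}} = 69045279918 \cdot 370881 = 25607582461267758$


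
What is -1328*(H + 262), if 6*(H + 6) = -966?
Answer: -126160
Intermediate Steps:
H = -167 (H = -6 + (⅙)*(-966) = -6 - 161 = -167)
-1328*(H + 262) = -1328*(-167 + 262) = -1328*95 = -126160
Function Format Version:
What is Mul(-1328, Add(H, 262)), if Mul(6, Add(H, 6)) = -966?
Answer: -126160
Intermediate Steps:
H = -167 (H = Add(-6, Mul(Rational(1, 6), -966)) = Add(-6, -161) = -167)
Mul(-1328, Add(H, 262)) = Mul(-1328, Add(-167, 262)) = Mul(-1328, 95) = -126160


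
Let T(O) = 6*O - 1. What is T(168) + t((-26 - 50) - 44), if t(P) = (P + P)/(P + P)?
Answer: 1008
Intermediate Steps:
T(O) = -1 + 6*O
t(P) = 1 (t(P) = (2*P)/((2*P)) = (2*P)*(1/(2*P)) = 1)
T(168) + t((-26 - 50) - 44) = (-1 + 6*168) + 1 = (-1 + 1008) + 1 = 1007 + 1 = 1008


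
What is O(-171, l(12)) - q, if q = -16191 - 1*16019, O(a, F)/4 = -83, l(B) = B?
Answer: 31878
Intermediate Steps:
O(a, F) = -332 (O(a, F) = 4*(-83) = -332)
q = -32210 (q = -16191 - 16019 = -32210)
O(-171, l(12)) - q = -332 - 1*(-32210) = -332 + 32210 = 31878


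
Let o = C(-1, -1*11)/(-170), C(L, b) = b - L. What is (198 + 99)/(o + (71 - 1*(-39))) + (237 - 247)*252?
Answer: -4709871/1871 ≈ -2517.3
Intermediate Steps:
o = 1/17 (o = (-1*11 - 1*(-1))/(-170) = (-11 + 1)*(-1/170) = -10*(-1/170) = 1/17 ≈ 0.058824)
(198 + 99)/(o + (71 - 1*(-39))) + (237 - 247)*252 = (198 + 99)/(1/17 + (71 - 1*(-39))) + (237 - 247)*252 = 297/(1/17 + (71 + 39)) - 10*252 = 297/(1/17 + 110) - 2520 = 297/(1871/17) - 2520 = 297*(17/1871) - 2520 = 5049/1871 - 2520 = -4709871/1871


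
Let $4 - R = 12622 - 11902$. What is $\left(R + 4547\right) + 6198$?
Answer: $10029$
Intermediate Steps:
$R = -716$ ($R = 4 - \left(12622 - 11902\right) = 4 - 720 = -716$)
$\left(R + 4547\right) + 6198 = \left(-716 + 4547\right) + 6198 = 3831 + 6198 = 10029$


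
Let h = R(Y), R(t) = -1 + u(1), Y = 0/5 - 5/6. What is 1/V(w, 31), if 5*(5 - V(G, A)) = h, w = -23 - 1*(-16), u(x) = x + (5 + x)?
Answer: 5/19 ≈ 0.26316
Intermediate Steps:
Y = -5/6 (Y = 0*(1/5) - 5*1/6 = 0 - 5/6 = -5/6 ≈ -0.83333)
u(x) = 5 + 2*x
R(t) = 6 (R(t) = -1 + (5 + 2*1) = -1 + (5 + 2) = -1 + 7 = 6)
h = 6
w = -7 (w = -23 + 16 = -7)
V(G, A) = 19/5 (V(G, A) = 5 - 1/5*6 = 5 - 6/5 = 19/5)
1/V(w, 31) = 1/(19/5) = 5/19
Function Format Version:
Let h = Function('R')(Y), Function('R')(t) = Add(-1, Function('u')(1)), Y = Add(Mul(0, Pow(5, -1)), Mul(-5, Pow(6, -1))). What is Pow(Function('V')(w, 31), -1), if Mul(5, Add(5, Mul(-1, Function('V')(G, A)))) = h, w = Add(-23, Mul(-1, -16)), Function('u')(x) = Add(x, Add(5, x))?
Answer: Rational(5, 19) ≈ 0.26316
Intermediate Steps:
Y = Rational(-5, 6) (Y = Add(Mul(0, Rational(1, 5)), Mul(-5, Rational(1, 6))) = Add(0, Rational(-5, 6)) = Rational(-5, 6) ≈ -0.83333)
Function('u')(x) = Add(5, Mul(2, x))
Function('R')(t) = 6 (Function('R')(t) = Add(-1, Add(5, Mul(2, 1))) = Add(-1, Add(5, 2)) = Add(-1, 7) = 6)
h = 6
w = -7 (w = Add(-23, 16) = -7)
Function('V')(G, A) = Rational(19, 5) (Function('V')(G, A) = Add(5, Mul(Rational(-1, 5), 6)) = Add(5, Rational(-6, 5)) = Rational(19, 5))
Pow(Function('V')(w, 31), -1) = Pow(Rational(19, 5), -1) = Rational(5, 19)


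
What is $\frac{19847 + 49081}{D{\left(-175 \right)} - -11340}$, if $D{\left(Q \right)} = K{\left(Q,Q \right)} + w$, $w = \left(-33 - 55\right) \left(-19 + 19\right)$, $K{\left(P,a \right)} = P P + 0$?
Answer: $\frac{68928}{41965} \approx 1.6425$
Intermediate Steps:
$K{\left(P,a \right)} = P^{2}$ ($K{\left(P,a \right)} = P^{2} + 0 = P^{2}$)
$w = 0$ ($w = \left(-88\right) 0 = 0$)
$D{\left(Q \right)} = Q^{2}$ ($D{\left(Q \right)} = Q^{2} + 0 = Q^{2}$)
$\frac{19847 + 49081}{D{\left(-175 \right)} - -11340} = \frac{19847 + 49081}{\left(-175\right)^{2} - -11340} = \frac{68928}{30625 + 11340} = \frac{68928}{41965}$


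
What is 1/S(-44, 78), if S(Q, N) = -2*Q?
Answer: 1/88 ≈ 0.011364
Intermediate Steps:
1/S(-44, 78) = 1/(-2*(-44)) = 1/88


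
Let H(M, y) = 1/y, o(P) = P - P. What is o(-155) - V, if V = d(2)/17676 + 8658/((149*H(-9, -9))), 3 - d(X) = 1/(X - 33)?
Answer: 21348906713/40822722 ≈ 522.97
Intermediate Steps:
d(X) = 3 - 1/(-33 + X) (d(X) = 3 - 1/(X - 33) = 3 - 1/(-33 + X))
o(P) = 0
H(M, y) = 1/y
V = -21348906713/40822722 (V = ((-100 + 3*2)/(-33 + 2))/17676 + 8658/((149/(-9))) = ((-100 + 6)/(-31))*(1/17676) + 8658/((149*(-⅑))) = -1/31*(-94)*(1/17676) + 8658/(-149/9) = (94/31)*(1/17676) + 8658*(-9/149) = 47/273978 - 77922/149 = -21348906713/40822722 ≈ -522.97)
o(-155) - V = 0 - 1*(-21348906713/40822722) = 0 + 21348906713/40822722 = 21348906713/40822722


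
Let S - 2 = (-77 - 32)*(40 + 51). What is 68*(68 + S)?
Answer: -669732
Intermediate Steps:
S = -9917 (S = 2 + (-77 - 32)*(40 + 51) = 2 - 109*91 = 2 - 9919 = -9917)
68*(68 + S) = 68*(68 - 9917) = 68*(-9849) = -669732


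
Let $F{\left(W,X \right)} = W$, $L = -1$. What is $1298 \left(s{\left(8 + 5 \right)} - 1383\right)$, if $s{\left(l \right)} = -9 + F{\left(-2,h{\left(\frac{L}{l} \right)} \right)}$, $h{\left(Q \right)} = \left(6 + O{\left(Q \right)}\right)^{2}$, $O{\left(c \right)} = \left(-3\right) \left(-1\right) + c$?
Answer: $-1809412$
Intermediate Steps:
$O{\left(c \right)} = 3 + c$
$h{\left(Q \right)} = \left(9 + Q\right)^{2}$ ($h{\left(Q \right)} = \left(6 + \left(3 + Q\right)\right)^{2} = \left(9 + Q\right)^{2}$)
$s{\left(l \right)} = -11$ ($s{\left(l \right)} = -9 - 2 = -11$)
$1298 \left(s{\left(8 + 5 \right)} - 1383\right) = 1298 \left(-11 - 1383\right) = 1298 \left(-1394\right) = -1809412$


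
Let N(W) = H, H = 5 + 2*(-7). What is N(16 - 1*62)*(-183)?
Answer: 1647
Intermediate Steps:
H = -9 (H = 5 - 14 = -9)
N(W) = -9
N(16 - 1*62)*(-183) = -9*(-183) = 1647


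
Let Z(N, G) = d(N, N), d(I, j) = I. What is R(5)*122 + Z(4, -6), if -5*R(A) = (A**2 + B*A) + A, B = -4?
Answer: -240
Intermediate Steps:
Z(N, G) = N
R(A) = -A**2/5 + 3*A/5 (R(A) = -((A**2 - 4*A) + A)/5 = -(A**2 - 3*A)/5 = -A**2/5 + 3*A/5)
R(5)*122 + Z(4, -6) = ((1/5)*5*(3 - 1*5))*122 + 4 = ((1/5)*5*(3 - 5))*122 + 4 = ((1/5)*5*(-2))*122 + 4 = -2*122 + 4 = -244 + 4 = -240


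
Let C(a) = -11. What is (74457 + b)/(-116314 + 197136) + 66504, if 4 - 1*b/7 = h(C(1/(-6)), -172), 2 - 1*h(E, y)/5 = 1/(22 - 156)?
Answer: 720258134167/10830148 ≈ 66505.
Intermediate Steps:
h(E, y) = 1345/134 (h(E, y) = 10 - 5/(22 - 156) = 10 - 5/(-134) = 10 - 5*(-1/134) = 10 + 5/134 = 1345/134)
b = -5663/134 (b = 28 - 7*1345/134 = 28 - 9415/134 = -5663/134 ≈ -42.261)
(74457 + b)/(-116314 + 197136) + 66504 = (74457 - 5663/134)/(-116314 + 197136) + 66504 = (9971575/134)/80822 + 66504 = (9971575/134)*(1/80822) + 66504 = 9971575/10830148 + 66504 = 720258134167/10830148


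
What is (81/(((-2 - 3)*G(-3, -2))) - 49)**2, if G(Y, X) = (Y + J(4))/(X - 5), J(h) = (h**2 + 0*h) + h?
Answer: 12945604/7225 ≈ 1791.8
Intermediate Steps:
J(h) = h + h**2 (J(h) = (h**2 + 0) + h = h**2 + h = h + h**2)
G(Y, X) = (20 + Y)/(-5 + X) (G(Y, X) = (Y + 4*(1 + 4))/(X - 5) = (Y + 4*5)/(-5 + X) = (Y + 20)/(-5 + X) = (20 + Y)/(-5 + X))
(81/(((-2 - 3)*G(-3, -2))) - 49)**2 = (81/(((-2 - 3)*((20 - 3)/(-5 - 2)))) - 49)**2 = (81/((-5*17/(-7))) - 49)**2 = (81/((-(-5)*17/7)) - 49)**2 = (81/((-5*(-17/7))) - 49)**2 = (81/(85/7) - 49)**2 = (81*(7/85) - 49)**2 = (567/85 - 49)**2 = (-3598/85)**2 = 12945604/7225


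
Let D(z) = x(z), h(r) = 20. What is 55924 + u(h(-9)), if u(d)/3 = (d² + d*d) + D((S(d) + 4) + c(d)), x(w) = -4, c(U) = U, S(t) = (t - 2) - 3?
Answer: 58312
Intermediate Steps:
S(t) = -5 + t (S(t) = (-2 + t) - 3 = -5 + t)
D(z) = -4
u(d) = -12 + 6*d² (u(d) = 3*((d² + d*d) - 4) = 3*((d² + d²) - 4) = 3*(2*d² - 4) = 3*(-4 + 2*d²) = -12 + 6*d²)
55924 + u(h(-9)) = 55924 + (-12 + 6*20²) = 55924 + (-12 + 6*400) = 55924 + (-12 + 2400) = 55924 + 2388 = 58312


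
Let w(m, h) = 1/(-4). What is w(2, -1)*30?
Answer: -15/2 ≈ -7.5000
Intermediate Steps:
w(m, h) = -¼
w(2, -1)*30 = -¼*30 = -15/2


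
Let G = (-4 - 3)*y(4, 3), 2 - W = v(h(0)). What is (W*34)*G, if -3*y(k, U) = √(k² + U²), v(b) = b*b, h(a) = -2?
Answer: -2380/3 ≈ -793.33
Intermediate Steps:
v(b) = b²
W = -2 (W = 2 - 1*(-2)² = 2 - 1*4 = 2 - 4 = -2)
y(k, U) = -√(U² + k²)/3 (y(k, U) = -√(k² + U²)/3 = -√(U² + k²)/3)
G = 35/3 (G = (-4 - 3)*(-√(3² + 4²)/3) = -(-7)*√(9 + 16)/3 = -(-7)*√25/3 = -(-7)*5/3 = -7*(-5/3) = 35/3 ≈ 11.667)
(W*34)*G = -2*34*(35/3) = -68*35/3 = -2380/3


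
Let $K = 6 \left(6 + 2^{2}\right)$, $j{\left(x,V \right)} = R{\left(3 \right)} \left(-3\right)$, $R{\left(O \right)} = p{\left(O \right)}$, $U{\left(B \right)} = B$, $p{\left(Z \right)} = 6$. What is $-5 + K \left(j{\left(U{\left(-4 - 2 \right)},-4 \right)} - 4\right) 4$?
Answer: $-5285$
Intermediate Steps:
$R{\left(O \right)} = 6$
$j{\left(x,V \right)} = -18$ ($j{\left(x,V \right)} = 6 \left(-3\right) = -18$)
$K = 60$ ($K = 6 \left(6 + 4\right) = 6 \cdot 10 = 60$)
$-5 + K \left(j{\left(U{\left(-4 - 2 \right)},-4 \right)} - 4\right) 4 = -5 + 60 \left(-18 - 4\right) 4 = -5 + 60 \left(\left(-22\right) 4\right) = -5 + 60 \left(-88\right) = -5 - 5280 = -5285$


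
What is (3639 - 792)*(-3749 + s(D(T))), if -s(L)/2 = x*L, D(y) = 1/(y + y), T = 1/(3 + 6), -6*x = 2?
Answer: -10664862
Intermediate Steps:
x = -⅓ (x = -⅙*2 = -⅓ ≈ -0.33333)
T = ⅑ (T = 1/9 = ⅑ ≈ 0.11111)
D(y) = 1/(2*y)
s(L) = 2*L/3 (s(L) = -(-2)*L/3 = 2*L/3)
(3639 - 792)*(-3749 + s(D(T))) = (3639 - 792)*(-3749 + 2*(1/(2*(⅑)))/3) = 2847*(-3749 + 2*((½)*9)/3) = 2847*(-3749 + (⅔)*(9/2)) = 2847*(-3749 + 3) = 2847*(-3746) = -10664862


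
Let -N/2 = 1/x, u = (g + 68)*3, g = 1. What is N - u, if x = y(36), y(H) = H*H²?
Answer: -4828897/23328 ≈ -207.00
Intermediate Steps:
y(H) = H³
x = 46656 (x = 36³ = 46656)
u = 207 (u = (1 + 68)*3 = 69*3 = 207)
N = -1/23328 (N = -2/46656 = -2*1/46656 = -1/23328 ≈ -4.2867e-5)
N - u = -1/23328 - 1*207 = -1/23328 - 207 = -4828897/23328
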